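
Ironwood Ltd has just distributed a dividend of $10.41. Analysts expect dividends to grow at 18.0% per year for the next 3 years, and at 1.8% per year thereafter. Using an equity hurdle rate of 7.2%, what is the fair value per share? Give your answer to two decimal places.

Two-stage DDM. Project D₁…D_3 at 0.18, terminal growth 0.018, discount at r = 0.072.
D_1 = 12.2838
D_2 = 14.4949
D_3 = 17.1040
Terminal value at t=3: TV = D_4/(r−g) = 17.4118/(0.072−0.018) = 322.4414
P₀ = 12.2838/(1+0.072)^1 + 14.4949/(1+0.072)^2 + 17.1040/(1+0.072)^3 + 322.4414/(1+0.072)^3 = 299.6937

$299.69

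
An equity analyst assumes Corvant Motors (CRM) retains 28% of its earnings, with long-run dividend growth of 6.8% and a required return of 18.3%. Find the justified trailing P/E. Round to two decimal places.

6.69

Payout ratio b = 1 − 0.28 = 0.72.
Justified trailing P/E = b(1+g)/(r−g) = 0.72×(1+0.068)/(0.183−0.068) = 6.6866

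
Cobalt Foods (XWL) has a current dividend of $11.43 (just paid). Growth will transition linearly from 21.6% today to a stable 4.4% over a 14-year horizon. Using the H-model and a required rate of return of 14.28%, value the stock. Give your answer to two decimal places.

$260.07

H-model: P₀ = D₀[(1+g_L) + H(g_S−g_L)]/(r−g_L), with H = 14/2 = 7.
P₀ = 11.43 × [(1+0.044) + 7×(0.216−0.044)] / (0.1428−0.044)
   = 11.43 × 2.2480 / 0.0988 = 260.0672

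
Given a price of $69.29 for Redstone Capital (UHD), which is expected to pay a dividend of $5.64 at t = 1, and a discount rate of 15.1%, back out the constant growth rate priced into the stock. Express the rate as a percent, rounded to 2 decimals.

6.96%

From P₀ = D₁/(r − g), the implied growth is g = r − D₁/P₀.
g = 0.151 − 5.64/69.29 = 0.151 − 0.08140 = 0.06960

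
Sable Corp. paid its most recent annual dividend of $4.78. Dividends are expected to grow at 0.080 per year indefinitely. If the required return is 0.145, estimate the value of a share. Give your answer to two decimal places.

Gordon growth model: P₀ = D₁/(r − g). D₁ = 4.78 × (1 + 0.08) = 5.1624.
P₀ = 5.1624 / (0.145 − 0.08) = 5.1624 / 0.065 = 79.4215

$79.42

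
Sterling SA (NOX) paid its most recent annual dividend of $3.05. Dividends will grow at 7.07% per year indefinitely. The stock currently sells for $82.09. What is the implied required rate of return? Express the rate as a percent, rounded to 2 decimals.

Rearranging the constant-growth DDM: r = D₁/P₀ + g.
D₁ = 3.05 × (1 + 0.0707) = 3.2656.
r = 3.2656 / 82.09 + 0.0707 = 0.03978 + 0.0707 = 0.11048

11.05%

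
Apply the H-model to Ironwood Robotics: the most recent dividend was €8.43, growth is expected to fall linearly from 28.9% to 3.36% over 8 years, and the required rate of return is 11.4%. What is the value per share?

H-model: P₀ = D₀[(1+g_L) + H(g_S−g_L)]/(r−g_L), with H = 8/2 = 4.
P₀ = 8.43 × [(1+0.0336) + 4×(0.289−0.0336)] / (0.114−0.0336)
   = 8.43 × 2.0552 / 0.0804 = 215.4893

€215.49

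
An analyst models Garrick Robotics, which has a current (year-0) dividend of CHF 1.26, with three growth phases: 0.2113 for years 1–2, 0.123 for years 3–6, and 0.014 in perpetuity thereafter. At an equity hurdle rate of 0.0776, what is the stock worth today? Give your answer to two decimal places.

Three-stage DDM. Project D₁…D_6; terminal Gordon value at t=6 with g = 0.014; discount at r = 0.0776.
D_1 = 1.5262
D_2 = 1.8487
D_3 = 2.0761
D_4 = 2.3315
D_5 = 2.6183
D_6 = 2.9403
TV_6 = 2.9815/(0.0776−0.014) = 46.8785
P₀ = Σ Dₜ/(1+r)ᵗ + TV_6/(1+r)^6 = 40.0146

CHF 40.01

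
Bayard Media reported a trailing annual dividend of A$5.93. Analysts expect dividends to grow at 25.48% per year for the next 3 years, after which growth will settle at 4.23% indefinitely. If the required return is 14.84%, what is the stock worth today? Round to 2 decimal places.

Two-stage DDM. Project D₁…D_3 at 0.2548, terminal growth 0.0423, discount at r = 0.1484.
D_1 = 7.4410
D_2 = 9.3369
D_3 = 11.7160
Terminal value at t=3: TV = D_4/(r−g) = 12.2116/(0.1484−0.0423) = 115.0948
P₀ = 7.4410/(1+0.1484)^1 + 9.3369/(1+0.1484)^2 + 11.7160/(1+0.1484)^3 + 115.0948/(1+0.1484)^3 = 97.2883

A$97.29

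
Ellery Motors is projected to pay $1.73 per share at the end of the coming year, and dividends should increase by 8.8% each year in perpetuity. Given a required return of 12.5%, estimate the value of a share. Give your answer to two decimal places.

Gordon growth model: P₀ = D₁/(r − g), with D₁ = 1.73 given directly.
P₀ = 1.7300 / (0.125 − 0.088) = 1.7300 / 0.037 = 46.7568

$46.76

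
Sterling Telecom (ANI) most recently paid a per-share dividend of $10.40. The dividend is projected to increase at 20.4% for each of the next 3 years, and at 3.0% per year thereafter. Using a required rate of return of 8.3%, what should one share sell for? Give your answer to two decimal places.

$316.41

Two-stage DDM. Project D₁…D_3 at 0.204, terminal growth 0.03, discount at r = 0.083.
D_1 = 12.5216
D_2 = 15.0760
D_3 = 18.1515
Terminal value at t=3: TV = D_4/(r−g) = 18.6961/(0.083−0.03) = 352.7558
P₀ = 12.5216/(1+0.083)^1 + 15.0760/(1+0.083)^2 + 18.1515/(1+0.083)^3 + 352.7558/(1+0.083)^3 = 316.4138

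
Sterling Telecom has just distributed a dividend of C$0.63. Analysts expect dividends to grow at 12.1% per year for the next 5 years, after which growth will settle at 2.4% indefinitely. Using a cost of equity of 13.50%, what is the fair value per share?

Two-stage DDM. Project D₁…D_5 at 0.121, terminal growth 0.024, discount at r = 0.135.
D_1 = 0.7062
D_2 = 0.7917
D_3 = 0.8875
D_4 = 0.9949
D_5 = 1.1152
Terminal value at t=5: TV = D_6/(r−g) = 1.1420/(0.135−0.024) = 10.2883
P₀ = 0.7062/(1+0.135)^1 + 0.7917/(1+0.135)^2 + 0.8875/(1+0.135)^3 + 0.9949/(1+0.135)^4 + 1.1152/(1+0.135)^5 + 10.2883/(1+0.135)^5 = 8.4975

C$8.50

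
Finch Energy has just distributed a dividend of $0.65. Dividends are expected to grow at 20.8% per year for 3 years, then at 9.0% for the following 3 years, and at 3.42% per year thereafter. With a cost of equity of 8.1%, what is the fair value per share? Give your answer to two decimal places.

$25.76

Three-stage DDM. Project D₁…D_6; terminal Gordon value at t=6 with g = 0.0342; discount at r = 0.081.
D_1 = 0.7852
D_2 = 0.9485
D_3 = 1.1458
D_4 = 1.2489
D_5 = 1.3613
D_6 = 1.4839
TV_6 = 1.5346/(0.081−0.0342) = 32.7908
P₀ = Σ Dₜ/(1+r)ᵗ + TV_6/(1+r)^6 = 25.7612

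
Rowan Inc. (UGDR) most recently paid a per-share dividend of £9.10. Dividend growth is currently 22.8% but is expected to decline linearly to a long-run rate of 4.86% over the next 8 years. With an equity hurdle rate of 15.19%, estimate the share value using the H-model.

£155.59

H-model: P₀ = D₀[(1+g_L) + H(g_S−g_L)]/(r−g_L), with H = 8/2 = 4.
P₀ = 9.10 × [(1+0.0486) + 4×(0.228−0.0486)] / (0.1519−0.0486)
   = 9.10 × 1.7662 / 0.1033 = 155.5897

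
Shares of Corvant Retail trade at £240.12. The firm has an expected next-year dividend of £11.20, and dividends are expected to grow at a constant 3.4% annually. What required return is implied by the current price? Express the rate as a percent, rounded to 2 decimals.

8.06%

Rearranging the constant-growth DDM: r = D₁/P₀ + g.
r = 11.2000 / 240.12 + 0.034 = 0.04664 + 0.034 = 0.08064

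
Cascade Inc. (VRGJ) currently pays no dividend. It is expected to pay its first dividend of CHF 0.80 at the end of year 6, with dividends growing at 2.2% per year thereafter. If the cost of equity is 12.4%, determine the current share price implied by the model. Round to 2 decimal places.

CHF 4.37

Deferred-dividend DDM. At t=5 the remaining stream is a growing perpetuity with first payment D_6 = 0.80.
V_5 = D_6/(r−g) = 0.80/(0.124−0.022) = 7.8431
P₀ = V_5/(1+r)^5 = 7.8431/(1+0.124)^5 = 4.3718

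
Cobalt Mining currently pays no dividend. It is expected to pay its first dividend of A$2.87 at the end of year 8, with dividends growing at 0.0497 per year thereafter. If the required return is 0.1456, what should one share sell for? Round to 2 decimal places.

A$11.56

Deferred-dividend DDM. At t=7 the remaining stream is a growing perpetuity with first payment D_8 = 2.87.
V_7 = D_8/(r−g) = 2.87/(0.1456−0.0497) = 29.9270
P₀ = V_7/(1+r)^7 = 29.9270/(1+0.1456)^7 = 11.5567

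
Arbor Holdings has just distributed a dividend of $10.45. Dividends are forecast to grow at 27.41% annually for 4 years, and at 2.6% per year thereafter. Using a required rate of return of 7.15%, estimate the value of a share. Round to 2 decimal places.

Two-stage DDM. Project D₁…D_4 at 0.2741, terminal growth 0.026, discount at r = 0.0715.
D_1 = 13.3143
D_2 = 16.9638
D_3 = 21.6136
D_4 = 27.5379
Terminal value at t=4: TV = D_5/(r−g) = 28.2539/(0.0715−0.026) = 620.9638
P₀ = 13.3143/(1+0.0715)^1 + 16.9638/(1+0.0715)^2 + 21.6136/(1+0.0715)^3 + 27.5379/(1+0.0715)^4 + 620.9638/(1+0.0715)^4 = 536.7447

$536.74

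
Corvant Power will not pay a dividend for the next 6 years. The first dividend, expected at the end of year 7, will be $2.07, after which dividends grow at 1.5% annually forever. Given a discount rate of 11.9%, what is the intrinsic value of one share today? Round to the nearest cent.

$10.14

Deferred-dividend DDM. At t=6 the remaining stream is a growing perpetuity with first payment D_7 = 2.07.
V_6 = D_7/(r−g) = 2.07/(0.119−0.015) = 19.9038
P₀ = V_6/(1+r)^6 = 19.9038/(1+0.119)^6 = 10.1381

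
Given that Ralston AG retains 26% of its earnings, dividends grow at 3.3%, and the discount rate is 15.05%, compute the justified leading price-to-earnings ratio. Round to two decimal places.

6.30

Payout ratio b = 1 − 0.26 = 0.74.
Justified leading P/E = b/(r−g) = 0.74/(0.1505−0.033) = 6.2979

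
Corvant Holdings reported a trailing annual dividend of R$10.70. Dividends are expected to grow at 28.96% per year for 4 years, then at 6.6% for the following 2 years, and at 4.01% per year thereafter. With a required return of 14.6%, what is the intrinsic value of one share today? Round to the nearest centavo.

R$234.61

Three-stage DDM. Project D₁…D_6; terminal Gordon value at t=6 with g = 0.0401; discount at r = 0.146.
D_1 = 13.7987
D_2 = 17.7948
D_3 = 22.9482
D_4 = 29.5940
D_5 = 31.5472
D_6 = 33.6293
TV_6 = 34.9779/(0.146−0.0401) = 330.2915
P₀ = Σ Dₜ/(1+r)ᵗ + TV_6/(1+r)^6 = 234.6127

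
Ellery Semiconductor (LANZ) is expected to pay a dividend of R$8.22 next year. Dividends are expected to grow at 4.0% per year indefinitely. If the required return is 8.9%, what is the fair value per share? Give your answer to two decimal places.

Gordon growth model: P₀ = D₁/(r − g), with D₁ = 8.22 given directly.
P₀ = 8.2200 / (0.089 − 0.04) = 8.2200 / 0.049 = 167.7551

R$167.76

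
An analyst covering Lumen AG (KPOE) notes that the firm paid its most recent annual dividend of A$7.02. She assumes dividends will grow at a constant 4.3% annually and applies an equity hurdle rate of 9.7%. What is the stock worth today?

A$135.59

Gordon growth model: P₀ = D₁/(r − g). D₁ = 7.02 × (1 + 0.043) = 7.3219.
P₀ = 7.3219 / (0.097 − 0.043) = 7.3219 / 0.054 = 135.5900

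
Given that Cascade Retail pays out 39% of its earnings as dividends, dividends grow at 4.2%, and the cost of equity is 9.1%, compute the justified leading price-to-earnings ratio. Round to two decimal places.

Justified leading P/E = b/(r−g) = 0.39/(0.091−0.042) = 7.9592

7.96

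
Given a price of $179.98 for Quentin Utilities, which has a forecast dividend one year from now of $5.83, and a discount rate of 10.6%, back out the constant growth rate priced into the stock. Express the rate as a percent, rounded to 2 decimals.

7.36%

From P₀ = D₁/(r − g), the implied growth is g = r − D₁/P₀.
g = 0.106 − 5.83/179.98 = 0.106 − 0.03239 = 0.07361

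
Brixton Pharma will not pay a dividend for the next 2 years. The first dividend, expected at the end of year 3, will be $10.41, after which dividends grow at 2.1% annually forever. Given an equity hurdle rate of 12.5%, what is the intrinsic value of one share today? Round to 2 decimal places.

$79.09

Deferred-dividend DDM. At t=2 the remaining stream is a growing perpetuity with first payment D_3 = 10.41.
V_2 = D_3/(r−g) = 10.41/(0.125−0.021) = 100.0962
P₀ = V_2/(1+r)^2 = 100.0962/(1+0.125)^2 = 79.0883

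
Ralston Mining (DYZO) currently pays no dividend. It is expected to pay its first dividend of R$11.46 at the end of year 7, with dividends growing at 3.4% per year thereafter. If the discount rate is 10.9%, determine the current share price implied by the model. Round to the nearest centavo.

Deferred-dividend DDM. At t=6 the remaining stream is a growing perpetuity with first payment D_7 = 11.46.
V_6 = D_7/(r−g) = 11.46/(0.109−0.034) = 152.8000
P₀ = V_6/(1+r)^6 = 152.8000/(1+0.109)^6 = 82.1361

R$82.14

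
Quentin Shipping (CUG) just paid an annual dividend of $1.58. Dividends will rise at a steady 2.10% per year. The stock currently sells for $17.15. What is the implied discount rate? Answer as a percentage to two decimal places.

Rearranging the constant-growth DDM: r = D₁/P₀ + g.
D₁ = 1.58 × (1 + 0.021) = 1.6132.
r = 1.6132 / 17.15 + 0.021 = 0.09406 + 0.021 = 0.11506

11.51%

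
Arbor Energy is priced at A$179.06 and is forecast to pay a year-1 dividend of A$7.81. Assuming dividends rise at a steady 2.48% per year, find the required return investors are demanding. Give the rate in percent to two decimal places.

Rearranging the constant-growth DDM: r = D₁/P₀ + g.
r = 7.8100 / 179.06 + 0.0248 = 0.04362 + 0.0248 = 0.06842

6.84%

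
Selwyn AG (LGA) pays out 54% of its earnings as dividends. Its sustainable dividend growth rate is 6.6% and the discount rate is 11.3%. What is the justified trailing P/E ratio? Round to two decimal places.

Justified trailing P/E = b(1+g)/(r−g) = 0.54×(1+0.066)/(0.113−0.066) = 12.2477

12.25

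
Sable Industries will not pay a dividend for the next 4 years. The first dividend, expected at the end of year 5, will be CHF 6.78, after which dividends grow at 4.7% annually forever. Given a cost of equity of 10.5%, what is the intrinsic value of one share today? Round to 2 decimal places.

Deferred-dividend DDM. At t=4 the remaining stream is a growing perpetuity with first payment D_5 = 6.78.
V_4 = D_5/(r−g) = 6.78/(0.105−0.047) = 116.8966
P₀ = V_4/(1+r)^4 = 116.8966/(1+0.105)^4 = 78.4066

CHF 78.41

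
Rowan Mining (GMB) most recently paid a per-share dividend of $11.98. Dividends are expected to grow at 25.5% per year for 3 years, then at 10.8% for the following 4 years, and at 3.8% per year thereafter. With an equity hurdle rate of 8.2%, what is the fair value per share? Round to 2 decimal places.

Three-stage DDM. Project D₁…D_7; terminal Gordon value at t=7 with g = 0.038; discount at r = 0.082.
D_1 = 15.0349
D_2 = 18.8688
D_3 = 23.6803
D_4 = 26.2378
D_5 = 29.0715
D_6 = 32.2112
D_7 = 35.6900
TV_7 = 37.0463/(0.082−0.038) = 841.9605
P₀ = Σ Dₜ/(1+r)ᵗ + TV_7/(1+r)^7 = 613.0393

$613.04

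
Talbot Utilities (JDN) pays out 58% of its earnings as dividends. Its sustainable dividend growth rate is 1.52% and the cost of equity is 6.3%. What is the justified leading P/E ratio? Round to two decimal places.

Justified leading P/E = b/(r−g) = 0.58/(0.063−0.0152) = 12.1339

12.13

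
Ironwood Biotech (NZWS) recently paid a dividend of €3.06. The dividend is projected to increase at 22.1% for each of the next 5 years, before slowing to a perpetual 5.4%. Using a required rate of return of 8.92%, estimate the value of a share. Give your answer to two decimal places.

€184.04

Two-stage DDM. Project D₁…D_5 at 0.221, terminal growth 0.054, discount at r = 0.0892.
D_1 = 3.7363
D_2 = 4.5620
D_3 = 5.5702
D_4 = 6.8012
D_5 = 8.3042
Terminal value at t=5: TV = D_6/(r−g) = 8.7527/(0.0892−0.054) = 248.6553
P₀ = 3.7363/(1+0.0892)^1 + 4.5620/(1+0.0892)^2 + 5.5702/(1+0.0892)^3 + 6.8012/(1+0.0892)^4 + 8.3042/(1+0.0892)^5 + 248.6553/(1+0.0892)^5 = 184.0389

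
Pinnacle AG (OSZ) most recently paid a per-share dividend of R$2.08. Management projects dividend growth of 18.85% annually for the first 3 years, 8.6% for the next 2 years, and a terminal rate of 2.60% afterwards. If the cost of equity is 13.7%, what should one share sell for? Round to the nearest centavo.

Three-stage DDM. Project D₁…D_5; terminal Gordon value at t=5 with g = 0.026; discount at r = 0.137.
D_1 = 2.4721
D_2 = 2.9381
D_3 = 3.4919
D_4 = 3.7922
D_5 = 4.1183
TV_5 = 4.2254/(0.137−0.026) = 38.0667
P₀ = Σ Dₜ/(1+r)ᵗ + TV_5/(1+r)^5 = 31.2918

R$31.29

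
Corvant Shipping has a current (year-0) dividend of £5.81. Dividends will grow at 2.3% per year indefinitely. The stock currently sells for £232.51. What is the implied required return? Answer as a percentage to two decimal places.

4.86%

Rearranging the constant-growth DDM: r = D₁/P₀ + g.
D₁ = 5.81 × (1 + 0.023) = 5.9436.
r = 5.9436 / 232.51 + 0.023 = 0.02556 + 0.023 = 0.04856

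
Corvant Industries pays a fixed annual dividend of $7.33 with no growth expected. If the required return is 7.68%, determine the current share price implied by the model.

$95.44

Zero-growth DDM (perpetuity): P₀ = D/r = 7.33 / 0.0768 = 95.4427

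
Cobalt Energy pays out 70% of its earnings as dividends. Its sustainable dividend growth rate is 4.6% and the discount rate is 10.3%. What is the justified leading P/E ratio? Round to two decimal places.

12.28

Justified leading P/E = b/(r−g) = 0.70/(0.103−0.046) = 12.2807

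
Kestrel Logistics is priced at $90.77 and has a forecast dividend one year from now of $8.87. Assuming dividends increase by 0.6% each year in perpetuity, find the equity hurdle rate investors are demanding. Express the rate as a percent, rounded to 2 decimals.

Rearranging the constant-growth DDM: r = D₁/P₀ + g.
r = 8.8700 / 90.77 + 0.006 = 0.09772 + 0.006 = 0.10372

10.37%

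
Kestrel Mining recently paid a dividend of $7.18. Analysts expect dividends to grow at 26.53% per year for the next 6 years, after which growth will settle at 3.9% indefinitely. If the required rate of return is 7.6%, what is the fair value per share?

$612.03

Two-stage DDM. Project D₁…D_6 at 0.2653, terminal growth 0.039, discount at r = 0.076.
D_1 = 9.0849
D_2 = 11.4951
D_3 = 14.5447
D_4 = 18.4034
D_5 = 23.2858
D_6 = 29.4636
Terminal value at t=6: TV = D_7/(r−g) = 30.6127/(0.076−0.039) = 827.3691
P₀ = 9.0849/(1+0.076)^1 + 11.4951/(1+0.076)^2 + 14.5447/(1+0.076)^3 + 18.4034/(1+0.076)^4 + 23.2858/(1+0.076)^5 + 29.4636/(1+0.076)^6 + 827.3691/(1+0.076)^6 = 612.0270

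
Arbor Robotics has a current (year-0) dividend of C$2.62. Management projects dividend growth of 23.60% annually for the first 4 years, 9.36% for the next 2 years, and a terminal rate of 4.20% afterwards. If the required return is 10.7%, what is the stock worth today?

Three-stage DDM. Project D₁…D_6; terminal Gordon value at t=6 with g = 0.042; discount at r = 0.107.
D_1 = 3.2383
D_2 = 4.0026
D_3 = 4.9472
D_4 = 6.1147
D_5 = 6.6870
D_6 = 7.3129
TV_6 = 7.6201/(0.107−0.042) = 117.2321
P₀ = Σ Dₜ/(1+r)ᵗ + TV_6/(1+r)^6 = 85.6095

C$85.61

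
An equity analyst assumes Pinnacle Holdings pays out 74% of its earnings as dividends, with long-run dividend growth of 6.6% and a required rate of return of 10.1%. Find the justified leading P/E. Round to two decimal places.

Justified leading P/E = b/(r−g) = 0.74/(0.101−0.066) = 21.1429

21.14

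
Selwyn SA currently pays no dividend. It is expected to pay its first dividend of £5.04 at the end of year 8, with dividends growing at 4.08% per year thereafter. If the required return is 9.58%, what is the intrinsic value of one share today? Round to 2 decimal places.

Deferred-dividend DDM. At t=7 the remaining stream is a growing perpetuity with first payment D_8 = 5.04.
V_7 = D_8/(r−g) = 5.04/(0.0958−0.0408) = 91.6364
P₀ = V_7/(1+r)^7 = 91.6364/(1+0.0958)^7 = 48.3002

£48.30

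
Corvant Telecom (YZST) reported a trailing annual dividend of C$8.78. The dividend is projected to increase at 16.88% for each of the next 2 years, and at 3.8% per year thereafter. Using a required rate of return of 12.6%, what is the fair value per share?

Two-stage DDM. Project D₁…D_2 at 0.1688, terminal growth 0.038, discount at r = 0.126.
D_1 = 10.2621
D_2 = 11.9943
Terminal value at t=2: TV = D_3/(r−g) = 12.4501/(0.126−0.038) = 141.4782
P₀ = 10.2621/(1+0.126)^1 + 11.9943/(1+0.126)^2 + 141.4782/(1+0.126)^2 = 130.1607

C$130.16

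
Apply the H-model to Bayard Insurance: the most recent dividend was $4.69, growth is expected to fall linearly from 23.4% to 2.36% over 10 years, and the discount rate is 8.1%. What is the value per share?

$169.59

H-model: P₀ = D₀[(1+g_L) + H(g_S−g_L)]/(r−g_L), with H = 10/2 = 5.
P₀ = 4.69 × [(1+0.0236) + 5×(0.234−0.0236)] / (0.081−0.0236)
   = 4.69 × 2.0756 / 0.0574 = 169.5917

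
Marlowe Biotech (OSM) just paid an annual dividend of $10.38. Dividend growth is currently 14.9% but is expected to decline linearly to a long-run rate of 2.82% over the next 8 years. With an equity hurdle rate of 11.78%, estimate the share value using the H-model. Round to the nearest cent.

H-model: P₀ = D₀[(1+g_L) + H(g_S−g_L)]/(r−g_L), with H = 8/2 = 4.
P₀ = 10.38 × [(1+0.0282) + 4×(0.149−0.0282)] / (0.1178−0.0282)
   = 10.38 × 1.5114 / 0.0896 = 175.0930

$175.09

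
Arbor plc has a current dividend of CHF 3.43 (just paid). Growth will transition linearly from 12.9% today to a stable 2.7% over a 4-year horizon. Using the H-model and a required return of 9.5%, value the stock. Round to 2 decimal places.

H-model: P₀ = D₀[(1+g_L) + H(g_S−g_L)]/(r−g_L), with H = 4/2 = 2.
P₀ = 3.43 × [(1+0.027) + 2×(0.129−0.027)] / (0.095−0.027)
   = 3.43 × 1.2310 / 0.068 = 62.0931

CHF 62.09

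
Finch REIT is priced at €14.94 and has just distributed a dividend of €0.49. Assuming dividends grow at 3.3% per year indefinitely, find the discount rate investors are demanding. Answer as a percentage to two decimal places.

Rearranging the constant-growth DDM: r = D₁/P₀ + g.
D₁ = 0.49 × (1 + 0.033) = 0.5062.
r = 0.5062 / 14.94 + 0.033 = 0.03388 + 0.033 = 0.06688

6.69%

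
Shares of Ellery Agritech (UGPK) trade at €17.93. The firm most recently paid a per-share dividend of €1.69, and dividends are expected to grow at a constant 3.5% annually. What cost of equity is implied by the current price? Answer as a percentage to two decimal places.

13.26%

Rearranging the constant-growth DDM: r = D₁/P₀ + g.
D₁ = 1.69 × (1 + 0.035) = 1.7491.
r = 1.7491 / 17.93 + 0.035 = 0.09755 + 0.035 = 0.13255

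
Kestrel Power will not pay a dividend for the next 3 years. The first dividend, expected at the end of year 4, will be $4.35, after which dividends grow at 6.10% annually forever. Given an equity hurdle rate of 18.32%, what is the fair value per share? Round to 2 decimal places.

$21.49

Deferred-dividend DDM. At t=3 the remaining stream is a growing perpetuity with first payment D_4 = 4.35.
V_3 = D_4/(r−g) = 4.35/(0.1832−0.061) = 35.5974
P₀ = V_3/(1+r)^3 = 35.5974/(1+0.1832)^3 = 21.4904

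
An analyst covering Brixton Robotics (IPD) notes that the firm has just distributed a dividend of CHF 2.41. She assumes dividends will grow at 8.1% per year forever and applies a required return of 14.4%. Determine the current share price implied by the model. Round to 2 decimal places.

Gordon growth model: P₀ = D₁/(r − g). D₁ = 2.41 × (1 + 0.081) = 2.6052.
P₀ = 2.6052 / (0.144 − 0.081) = 2.6052 / 0.063 = 41.3525

CHF 41.35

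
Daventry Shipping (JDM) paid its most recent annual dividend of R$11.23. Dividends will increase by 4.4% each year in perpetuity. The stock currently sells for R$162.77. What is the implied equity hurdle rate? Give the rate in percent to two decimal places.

Rearranging the constant-growth DDM: r = D₁/P₀ + g.
D₁ = 11.23 × (1 + 0.044) = 11.7241.
r = 11.7241 / 162.77 + 0.044 = 0.07203 + 0.044 = 0.11603

11.60%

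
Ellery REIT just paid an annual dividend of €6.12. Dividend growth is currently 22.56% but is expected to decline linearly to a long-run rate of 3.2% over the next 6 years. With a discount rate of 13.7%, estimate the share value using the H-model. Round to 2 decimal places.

€94.00

H-model: P₀ = D₀[(1+g_L) + H(g_S−g_L)]/(r−g_L), with H = 6/2 = 3.
P₀ = 6.12 × [(1+0.032) + 3×(0.2256−0.032)] / (0.137−0.032)
   = 6.12 × 1.6128 / 0.105 = 94.0032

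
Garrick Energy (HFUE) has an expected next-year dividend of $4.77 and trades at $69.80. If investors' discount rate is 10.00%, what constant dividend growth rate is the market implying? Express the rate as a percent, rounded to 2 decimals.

From P₀ = D₁/(r − g), the implied growth is g = r − D₁/P₀.
g = 0.1 − 4.77/69.80 = 0.1 − 0.06834 = 0.03166

3.17%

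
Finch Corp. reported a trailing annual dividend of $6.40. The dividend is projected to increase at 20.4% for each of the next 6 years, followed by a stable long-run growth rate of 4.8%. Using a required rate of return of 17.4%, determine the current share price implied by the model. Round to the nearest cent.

$103.92

Two-stage DDM. Project D₁…D_6 at 0.204, terminal growth 0.048, discount at r = 0.174.
D_1 = 7.7056
D_2 = 9.2775
D_3 = 11.1702
D_4 = 13.4489
D_5 = 16.1924
D_6 = 19.4957
Terminal value at t=6: TV = D_7/(r−g) = 20.4315/(0.174−0.048) = 162.1547
P₀ = 7.7056/(1+0.174)^1 + 9.2775/(1+0.174)^2 + 11.1702/(1+0.174)^3 + 13.4489/(1+0.174)^4 + 16.1924/(1+0.174)^5 + 19.4957/(1+0.174)^6 + 162.1547/(1+0.174)^6 = 103.9173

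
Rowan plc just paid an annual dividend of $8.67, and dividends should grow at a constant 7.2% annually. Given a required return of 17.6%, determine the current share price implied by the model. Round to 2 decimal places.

$89.37

Gordon growth model: P₀ = D₁/(r − g). D₁ = 8.67 × (1 + 0.072) = 9.2942.
P₀ = 9.2942 / (0.176 − 0.072) = 9.2942 / 0.104 = 89.3677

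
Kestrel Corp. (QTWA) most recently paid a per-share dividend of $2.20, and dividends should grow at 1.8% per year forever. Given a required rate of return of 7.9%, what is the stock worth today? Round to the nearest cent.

$36.71

Gordon growth model: P₀ = D₁/(r − g). D₁ = 2.20 × (1 + 0.018) = 2.2396.
P₀ = 2.2396 / (0.079 − 0.018) = 2.2396 / 0.061 = 36.7148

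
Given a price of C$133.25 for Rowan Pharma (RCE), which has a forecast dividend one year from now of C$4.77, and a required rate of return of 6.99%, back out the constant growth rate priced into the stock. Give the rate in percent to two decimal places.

From P₀ = D₁/(r − g), the implied growth is g = r − D₁/P₀.
g = 0.0699 − 4.77/133.25 = 0.0699 − 0.03580 = 0.03410

3.41%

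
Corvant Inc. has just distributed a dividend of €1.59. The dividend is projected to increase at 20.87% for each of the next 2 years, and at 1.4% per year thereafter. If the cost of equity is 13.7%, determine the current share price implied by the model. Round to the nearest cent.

Two-stage DDM. Project D₁…D_2 at 0.2087, terminal growth 0.014, discount at r = 0.137.
D_1 = 1.9218
D_2 = 2.3229
Terminal value at t=2: TV = D_3/(r−g) = 2.3554/(0.137−0.014) = 19.1499
P₀ = 1.9218/(1+0.137)^1 + 2.3229/(1+0.137)^2 + 19.1499/(1+0.137)^2 = 18.3002

€18.30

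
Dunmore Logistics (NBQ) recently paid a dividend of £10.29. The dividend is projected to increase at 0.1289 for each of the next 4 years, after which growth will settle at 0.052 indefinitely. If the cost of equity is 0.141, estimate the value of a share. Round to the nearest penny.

Two-stage DDM. Project D₁…D_4 at 0.1289, terminal growth 0.052, discount at r = 0.141.
D_1 = 11.6164
D_2 = 13.1137
D_3 = 14.8041
D_4 = 16.7123
Terminal value at t=4: TV = D_5/(r−g) = 17.5814/(0.141−0.052) = 197.5436
P₀ = 11.6164/(1+0.141)^1 + 13.1137/(1+0.141)^2 + 14.8041/(1+0.141)^3 + 16.7123/(1+0.141)^4 + 197.5436/(1+0.141)^4 = 156.6325

£156.63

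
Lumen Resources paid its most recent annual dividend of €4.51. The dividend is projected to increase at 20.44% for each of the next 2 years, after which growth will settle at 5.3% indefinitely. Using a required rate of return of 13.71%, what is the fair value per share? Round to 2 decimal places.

Two-stage DDM. Project D₁…D_2 at 0.2044, terminal growth 0.053, discount at r = 0.1371.
D_1 = 5.4318
D_2 = 6.5421
Terminal value at t=2: TV = D_3/(r−g) = 6.8888/(0.1371−0.053) = 81.9125
P₀ = 5.4318/(1+0.1371)^1 + 6.5421/(1+0.1371)^2 + 81.9125/(1+0.1371)^2 = 73.1875

€73.19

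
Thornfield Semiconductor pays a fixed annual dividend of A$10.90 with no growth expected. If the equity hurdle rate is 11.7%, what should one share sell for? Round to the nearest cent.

A$93.16

Zero-growth DDM (perpetuity): P₀ = D/r = 10.90 / 0.117 = 93.1624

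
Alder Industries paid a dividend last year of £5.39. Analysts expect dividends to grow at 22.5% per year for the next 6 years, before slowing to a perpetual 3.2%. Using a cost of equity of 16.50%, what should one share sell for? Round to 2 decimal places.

£95.23

Two-stage DDM. Project D₁…D_6 at 0.225, terminal growth 0.032, discount at r = 0.165.
D_1 = 6.6028
D_2 = 8.0884
D_3 = 9.9083
D_4 = 12.1376
D_5 = 14.8686
D_6 = 18.2140
Terminal value at t=6: TV = D_7/(r−g) = 18.7968/(0.165−0.032) = 141.3297
P₀ = 6.6028/(1+0.165)^1 + 8.0884/(1+0.165)^2 + 9.9083/(1+0.165)^3 + 12.1376/(1+0.165)^4 + 14.8686/(1+0.165)^5 + 18.2140/(1+0.165)^6 + 141.3297/(1+0.165)^6 = 95.2263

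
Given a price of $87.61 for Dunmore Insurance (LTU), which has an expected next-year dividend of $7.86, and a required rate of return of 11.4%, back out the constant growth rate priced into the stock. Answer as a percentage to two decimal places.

From P₀ = D₁/(r − g), the implied growth is g = r − D₁/P₀.
g = 0.114 − 7.86/87.61 = 0.114 − 0.08972 = 0.02428

2.43%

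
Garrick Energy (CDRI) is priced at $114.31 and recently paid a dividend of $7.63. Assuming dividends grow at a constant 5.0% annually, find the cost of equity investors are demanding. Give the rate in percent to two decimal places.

12.01%

Rearranging the constant-growth DDM: r = D₁/P₀ + g.
D₁ = 7.63 × (1 + 0.05) = 8.0115.
r = 8.0115 / 114.31 + 0.05 = 0.07009 + 0.05 = 0.12009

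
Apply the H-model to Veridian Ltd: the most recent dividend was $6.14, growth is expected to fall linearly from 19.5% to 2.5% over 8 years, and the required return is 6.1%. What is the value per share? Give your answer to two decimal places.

$290.80

H-model: P₀ = D₀[(1+g_L) + H(g_S−g_L)]/(r−g_L), with H = 8/2 = 4.
P₀ = 6.14 × [(1+0.025) + 4×(0.195−0.025)] / (0.061−0.025)
   = 6.14 × 1.7050 / 0.036 = 290.7972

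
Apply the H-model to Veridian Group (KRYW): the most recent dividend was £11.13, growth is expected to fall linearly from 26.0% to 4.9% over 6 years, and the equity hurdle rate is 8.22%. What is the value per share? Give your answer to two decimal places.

H-model: P₀ = D₀[(1+g_L) + H(g_S−g_L)]/(r−g_L), with H = 6/2 = 3.
P₀ = 11.13 × [(1+0.049) + 3×(0.26−0.049)] / (0.0822−0.049)
   = 11.13 × 1.6820 / 0.0332 = 563.8753

£563.88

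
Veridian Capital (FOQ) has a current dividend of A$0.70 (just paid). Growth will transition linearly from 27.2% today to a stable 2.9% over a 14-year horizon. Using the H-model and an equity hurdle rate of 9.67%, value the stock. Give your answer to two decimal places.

A$28.23

H-model: P₀ = D₀[(1+g_L) + H(g_S−g_L)]/(r−g_L), with H = 14/2 = 7.
P₀ = 0.70 × [(1+0.029) + 7×(0.272−0.029)] / (0.0967−0.029)
   = 0.70 × 2.7300 / 0.0677 = 28.2275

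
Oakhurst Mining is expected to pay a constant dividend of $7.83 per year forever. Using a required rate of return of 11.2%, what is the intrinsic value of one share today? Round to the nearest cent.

Zero-growth DDM (perpetuity): P₀ = D/r = 7.83 / 0.112 = 69.9107

$69.91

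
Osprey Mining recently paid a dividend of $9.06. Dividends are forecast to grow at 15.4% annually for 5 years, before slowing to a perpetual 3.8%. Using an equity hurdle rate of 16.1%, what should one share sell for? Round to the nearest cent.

Two-stage DDM. Project D₁…D_5 at 0.154, terminal growth 0.038, discount at r = 0.161.
D_1 = 10.4552
D_2 = 12.0653
D_3 = 13.9234
D_4 = 16.0676
D_5 = 18.5420
Terminal value at t=5: TV = D_6/(r−g) = 19.2466/(0.161−0.038) = 156.4766
P₀ = 10.4552/(1+0.161)^1 + 12.0653/(1+0.161)^2 + 13.9234/(1+0.161)^3 + 16.0676/(1+0.161)^4 + 18.5420/(1+0.161)^5 + 156.4766/(1+0.161)^5 = 118.6674

$118.67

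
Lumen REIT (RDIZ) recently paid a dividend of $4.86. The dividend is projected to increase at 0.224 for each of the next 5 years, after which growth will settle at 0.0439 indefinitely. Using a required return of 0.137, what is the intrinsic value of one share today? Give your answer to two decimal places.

$109.27

Two-stage DDM. Project D₁…D_5 at 0.224, terminal growth 0.0439, discount at r = 0.137.
D_1 = 5.9486
D_2 = 7.2811
D_3 = 8.9121
D_4 = 10.9084
D_5 = 13.3519
Terminal value at t=5: TV = D_6/(r−g) = 13.9381/(0.137−0.0439) = 149.7106
P₀ = 5.9486/(1+0.137)^1 + 7.2811/(1+0.137)^2 + 8.9121/(1+0.137)^3 + 10.9084/(1+0.137)^4 + 13.3519/(1+0.137)^5 + 149.7106/(1+0.137)^5 = 109.2671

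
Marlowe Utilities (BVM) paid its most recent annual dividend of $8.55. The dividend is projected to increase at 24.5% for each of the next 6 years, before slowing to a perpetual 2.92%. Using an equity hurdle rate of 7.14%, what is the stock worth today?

$603.06

Two-stage DDM. Project D₁…D_6 at 0.245, terminal growth 0.0292, discount at r = 0.0714.
D_1 = 10.6448
D_2 = 13.2527
D_3 = 16.4996
D_4 = 20.5420
D_5 = 25.5748
D_6 = 31.8407
Terminal value at t=6: TV = D_7/(r−g) = 32.7704/(0.0714−0.0292) = 776.5502
P₀ = 10.6448/(1+0.0714)^1 + 13.2527/(1+0.0714)^2 + 16.4996/(1+0.0714)^3 + 20.5420/(1+0.0714)^4 + 25.5748/(1+0.0714)^5 + 31.8407/(1+0.0714)^6 + 776.5502/(1+0.0714)^6 = 603.0573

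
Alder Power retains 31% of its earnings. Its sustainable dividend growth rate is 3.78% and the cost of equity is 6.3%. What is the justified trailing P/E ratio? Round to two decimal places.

Payout ratio b = 1 − 0.31 = 0.69.
Justified trailing P/E = b(1+g)/(r−g) = 0.69×(1+0.0378)/(0.063−0.0378) = 28.4160

28.42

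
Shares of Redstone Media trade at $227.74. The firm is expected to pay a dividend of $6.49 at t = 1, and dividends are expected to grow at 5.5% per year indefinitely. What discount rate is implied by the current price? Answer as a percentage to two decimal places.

Rearranging the constant-growth DDM: r = D₁/P₀ + g.
r = 6.4900 / 227.74 + 0.055 = 0.02850 + 0.055 = 0.08350

8.35%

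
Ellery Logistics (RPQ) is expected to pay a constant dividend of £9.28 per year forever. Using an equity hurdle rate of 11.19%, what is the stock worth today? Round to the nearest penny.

£82.93

Zero-growth DDM (perpetuity): P₀ = D/r = 9.28 / 0.1119 = 82.9312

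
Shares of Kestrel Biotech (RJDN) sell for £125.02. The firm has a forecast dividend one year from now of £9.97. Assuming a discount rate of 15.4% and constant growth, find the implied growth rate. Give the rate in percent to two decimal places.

7.43%

From P₀ = D₁/(r − g), the implied growth is g = r − D₁/P₀.
g = 0.154 − 9.97/125.02 = 0.154 − 0.07975 = 0.07425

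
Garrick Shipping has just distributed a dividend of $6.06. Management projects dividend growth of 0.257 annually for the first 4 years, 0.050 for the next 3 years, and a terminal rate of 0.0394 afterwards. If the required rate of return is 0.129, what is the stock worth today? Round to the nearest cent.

Three-stage DDM. Project D₁…D_7; terminal Gordon value at t=7 with g = 0.0394; discount at r = 0.129.
D_1 = 7.6174
D_2 = 9.5751
D_3 = 12.0359
D_4 = 15.1291
D_5 = 15.8856
D_6 = 16.6799
D_7 = 17.5139
TV_7 = 18.2039/(0.129−0.0394) = 203.1685
P₀ = Σ Dₜ/(1+r)ᵗ + TV_7/(1+r)^7 = 143.0357

$143.04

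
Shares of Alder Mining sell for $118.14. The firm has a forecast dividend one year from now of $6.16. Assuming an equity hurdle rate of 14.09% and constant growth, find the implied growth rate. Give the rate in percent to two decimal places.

8.88%

From P₀ = D₁/(r − g), the implied growth is g = r − D₁/P₀.
g = 0.1409 − 6.16/118.14 = 0.1409 − 0.05214 = 0.08876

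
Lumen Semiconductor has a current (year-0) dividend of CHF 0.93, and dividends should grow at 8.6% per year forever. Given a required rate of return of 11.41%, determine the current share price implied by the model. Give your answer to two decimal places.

Gordon growth model: P₀ = D₁/(r − g). D₁ = 0.93 × (1 + 0.086) = 1.0100.
P₀ = 1.0100 / (0.1141 − 0.086) = 1.0100 / 0.0281 = 35.9423

CHF 35.94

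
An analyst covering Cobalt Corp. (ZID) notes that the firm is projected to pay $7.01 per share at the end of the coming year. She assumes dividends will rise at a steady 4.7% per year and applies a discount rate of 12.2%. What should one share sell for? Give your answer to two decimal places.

$93.47

Gordon growth model: P₀ = D₁/(r − g), with D₁ = 7.01 given directly.
P₀ = 7.0100 / (0.122 − 0.047) = 7.0100 / 0.075 = 93.4667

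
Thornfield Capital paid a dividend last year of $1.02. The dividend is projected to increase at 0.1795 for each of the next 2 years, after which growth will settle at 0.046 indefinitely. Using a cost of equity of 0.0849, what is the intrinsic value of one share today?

Two-stage DDM. Project D₁…D_2 at 0.1795, terminal growth 0.046, discount at r = 0.0849.
D_1 = 1.2031
D_2 = 1.4190
Terminal value at t=2: TV = D_3/(r−g) = 1.4843/(0.0849−0.046) = 38.1573
P₀ = 1.2031/(1+0.0849)^1 + 1.4190/(1+0.0849)^2 + 38.1573/(1+0.0849)^2 = 34.7335

$34.73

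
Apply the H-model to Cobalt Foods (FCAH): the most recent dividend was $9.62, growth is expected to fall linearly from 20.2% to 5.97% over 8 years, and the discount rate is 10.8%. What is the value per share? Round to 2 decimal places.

H-model: P₀ = D₀[(1+g_L) + H(g_S−g_L)]/(r−g_L), with H = 8/2 = 4.
P₀ = 9.62 × [(1+0.0597) + 4×(0.202−0.0597)] / (0.108−0.0597)
   = 9.62 × 1.6289 / 0.0483 = 324.4310

$324.43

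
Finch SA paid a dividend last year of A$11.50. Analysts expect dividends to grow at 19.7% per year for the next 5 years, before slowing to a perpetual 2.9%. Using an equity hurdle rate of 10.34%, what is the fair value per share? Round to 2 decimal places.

Two-stage DDM. Project D₁…D_5 at 0.197, terminal growth 0.029, discount at r = 0.1034.
D_1 = 13.7655
D_2 = 16.4773
D_3 = 19.7233
D_4 = 23.6088
D_5 = 28.2598
Terminal value at t=5: TV = D_6/(r−g) = 29.0793/(0.1034−0.029) = 390.8508
P₀ = 13.7655/(1+0.1034)^1 + 16.4773/(1+0.1034)^2 + 19.7233/(1+0.1034)^3 + 23.6088/(1+0.1034)^4 + 28.2598/(1+0.1034)^5 + 390.8508/(1+0.1034)^5 = 312.8684

A$312.87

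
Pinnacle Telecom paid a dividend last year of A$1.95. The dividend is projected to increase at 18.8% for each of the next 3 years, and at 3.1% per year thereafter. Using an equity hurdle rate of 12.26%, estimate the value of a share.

Two-stage DDM. Project D₁…D_3 at 0.188, terminal growth 0.031, discount at r = 0.1226.
D_1 = 2.3166
D_2 = 2.7521
D_3 = 3.2695
Terminal value at t=3: TV = D_4/(r−g) = 3.3709/(0.1226−0.031) = 36.7999
P₀ = 2.3166/(1+0.1226)^1 + 2.7521/(1+0.1226)^2 + 3.2695/(1+0.1226)^3 + 36.7999/(1+0.1226)^3 = 32.5704

A$32.57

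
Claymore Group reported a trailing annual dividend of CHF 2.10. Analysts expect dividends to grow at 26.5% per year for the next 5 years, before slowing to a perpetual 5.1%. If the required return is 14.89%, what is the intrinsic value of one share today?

Two-stage DDM. Project D₁…D_5 at 0.265, terminal growth 0.051, discount at r = 0.1489.
D_1 = 2.6565
D_2 = 3.3605
D_3 = 4.2510
D_4 = 5.3775
D_5 = 6.8026
Terminal value at t=5: TV = D_6/(r−g) = 7.1495/(0.1489−0.051) = 73.0284
P₀ = 2.6565/(1+0.1489)^1 + 3.3605/(1+0.1489)^2 + 4.2510/(1+0.1489)^3 + 5.3775/(1+0.1489)^4 + 6.8026/(1+0.1489)^5 + 73.0284/(1+0.1489)^5 = 50.6281

CHF 50.63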